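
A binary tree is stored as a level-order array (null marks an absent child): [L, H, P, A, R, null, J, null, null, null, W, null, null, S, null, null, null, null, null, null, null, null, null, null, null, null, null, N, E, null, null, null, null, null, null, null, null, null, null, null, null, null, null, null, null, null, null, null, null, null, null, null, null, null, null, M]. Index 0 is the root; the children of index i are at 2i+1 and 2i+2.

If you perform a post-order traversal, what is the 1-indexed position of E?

7

Post-order visits the left subtree, then the right subtree, then the node.
At L: go left to H.
  At H: go left to A.
    A is a leaf — visit A.
  At H: go right to R.
    At R: no left child.
    At R: go right to W.
      W is a leaf — visit W.
    Visit R.
  Visit H.
At L: go right to P.
  At P: no left child.
  At P: go right to J.
    At J: go left to S.
      At S: go left to N.
        At N: go left to M.
          M is a leaf — visit M.
        At N: no right child.
        Visit N.
      At S: go right to E.
        E is a leaf — visit E.
      Visit S.
    At J: no right child.
    Visit J.
  Visit P.
Visit L.
Full post-order sequence: A, W, R, H, M, N, E, S, J, P, L.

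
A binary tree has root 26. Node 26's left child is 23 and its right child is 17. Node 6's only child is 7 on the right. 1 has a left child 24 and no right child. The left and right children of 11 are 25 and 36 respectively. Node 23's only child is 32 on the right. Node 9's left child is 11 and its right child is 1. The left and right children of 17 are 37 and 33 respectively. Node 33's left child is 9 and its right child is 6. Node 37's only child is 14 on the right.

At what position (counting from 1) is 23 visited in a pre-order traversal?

2

Pre-order visits the node, then its left subtree, then its right subtree.
Visit 26.
At 26: go left to 23.
  Visit 23.
  At 23: no left child.
  At 23: go right to 32.
    32 is a leaf — visit 32.
At 26: go right to 17.
  Visit 17.
  At 17: go left to 37.
    Visit 37.
    At 37: no left child.
    At 37: go right to 14.
      14 is a leaf — visit 14.
  At 17: go right to 33.
    Visit 33.
    At 33: go left to 9.
      Visit 9.
      At 9: go left to 11.
        Visit 11.
        At 11: go left to 25.
          25 is a leaf — visit 25.
        At 11: go right to 36.
          36 is a leaf — visit 36.
      At 9: go right to 1.
        Visit 1.
        At 1: go left to 24.
          24 is a leaf — visit 24.
        At 1: no right child.
    At 33: go right to 6.
      Visit 6.
      At 6: no left child.
      At 6: go right to 7.
        7 is a leaf — visit 7.
Full pre-order sequence: 26, 23, 32, 17, 37, 14, 33, 9, 11, 25, 36, 1, 24, 6, 7.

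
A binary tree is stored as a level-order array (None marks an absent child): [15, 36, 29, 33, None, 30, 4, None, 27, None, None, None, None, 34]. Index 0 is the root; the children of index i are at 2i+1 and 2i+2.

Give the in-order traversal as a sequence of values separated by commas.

In-order visits the left subtree, then the node, then the right subtree.
At 15: go left to 36.
  At 36: go left to 33.
    At 33: no left child.
    Visit 33.
    At 33: go right to 27.
      27 is a leaf — visit 27.
  Visit 36.
  At 36: no right child.
Visit 15.
At 15: go right to 29.
  At 29: go left to 30.
    30 is a leaf — visit 30.
  Visit 29.
  At 29: go right to 4.
    At 4: go left to 34.
      34 is a leaf — visit 34.
    Visit 4.
    At 4: no right child.

33, 27, 36, 15, 30, 29, 34, 4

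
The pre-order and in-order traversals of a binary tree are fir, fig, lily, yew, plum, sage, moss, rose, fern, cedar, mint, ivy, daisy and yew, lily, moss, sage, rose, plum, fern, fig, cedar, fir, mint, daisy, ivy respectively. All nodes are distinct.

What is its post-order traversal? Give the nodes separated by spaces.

The first element of pre-order is the root; it splits in-order into left and right subtrees.
Root fir: left subtree has 9 nodes {yew, lily, moss, sage, rose, plum, fern, fig, cedar}, right has 3 {mint, daisy, ivy}.
  Root fig: left subtree has 7 nodes {yew, lily, moss, sage, rose, plum, fern}, right has 1 {cedar}.
    Root lily: left subtree has 1 node {yew}, right has 5 {moss, sage, rose, plum, fern}.
      Root plum: left subtree has 3 nodes {moss, sage, rose}, right has 1 {fern}.
        Root sage: left subtree has 1 node {moss}, right has 1 {rose}.
  Root mint: left subtree has 0 nodes { }, right has 2 {daisy, ivy}.
    Root ivy: left subtree has 1 node {daisy}, right has 0 { }.

yew moss rose sage fern plum lily cedar fig daisy ivy mint fir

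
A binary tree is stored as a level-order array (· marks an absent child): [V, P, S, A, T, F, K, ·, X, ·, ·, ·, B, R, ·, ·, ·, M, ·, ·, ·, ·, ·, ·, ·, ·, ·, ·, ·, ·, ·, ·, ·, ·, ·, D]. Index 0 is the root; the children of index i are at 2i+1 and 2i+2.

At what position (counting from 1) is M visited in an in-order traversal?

In-order visits the left subtree, then the node, then the right subtree.
At V: go left to P.
  At P: go left to A.
    At A: no left child.
    Visit A.
    At A: go right to X.
      At X: go left to M.
        At M: go left to D.
          D is a leaf — visit D.
        Visit M.
        At M: no right child.
      Visit X.
      At X: no right child.
  Visit P.
  At P: go right to T.
    T is a leaf — visit T.
Visit V.
At V: go right to S.
  At S: go left to F.
    At F: no left child.
    Visit F.
    At F: go right to B.
      B is a leaf — visit B.
  Visit S.
  At S: go right to K.
    At K: go left to R.
      R is a leaf — visit R.
    Visit K.
    At K: no right child.
Full in-order sequence: A, D, M, X, P, T, V, F, B, S, R, K.

3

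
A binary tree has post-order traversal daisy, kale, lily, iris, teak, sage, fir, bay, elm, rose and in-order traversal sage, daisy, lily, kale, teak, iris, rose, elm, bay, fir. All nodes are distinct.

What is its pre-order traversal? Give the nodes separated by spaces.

The last element of post-order is the root; it splits in-order into left and right subtrees.
Root rose: left subtree has 6 nodes {sage, daisy, lily, kale, teak, iris}, right has 3 {elm, bay, fir}.
  Root sage: left subtree has 0 nodes { }, right has 5 {daisy, lily, kale, teak, iris}.
    Root teak: left subtree has 3 nodes {daisy, lily, kale}, right has 1 {iris}.
      Root lily: left subtree has 1 node {daisy}, right has 1 {kale}.
  Root elm: left subtree has 0 nodes { }, right has 2 {bay, fir}.
    Root bay: left subtree has 0 nodes { }, right has 1 {fir}.

rose sage teak lily daisy kale iris elm bay fir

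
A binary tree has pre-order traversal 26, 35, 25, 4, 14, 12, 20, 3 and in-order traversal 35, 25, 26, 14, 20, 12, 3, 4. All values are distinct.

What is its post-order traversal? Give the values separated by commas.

The first element of pre-order is the root; it splits in-order into left and right subtrees.
Root 26: left subtree has 2 nodes {35, 25}, right has 5 {14, 20, 12, 3, 4}.
  Root 35: left subtree has 0 nodes { }, right has 1 {25}.
  Root 4: left subtree has 4 nodes {14, 20, 12, 3}, right has 0 { }.
    Root 14: left subtree has 0 nodes { }, right has 3 {20, 12, 3}.
      Root 12: left subtree has 1 node {20}, right has 1 {3}.

25, 35, 20, 3, 12, 14, 4, 26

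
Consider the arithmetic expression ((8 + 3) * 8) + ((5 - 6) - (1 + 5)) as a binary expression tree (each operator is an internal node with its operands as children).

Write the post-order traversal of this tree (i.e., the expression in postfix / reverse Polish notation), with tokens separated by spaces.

Post-order on an expression tree gives postfix notation: for each operator, emit left operand, right operand, then the operator.

8 3 + 8 * 5 6 - 1 5 + - +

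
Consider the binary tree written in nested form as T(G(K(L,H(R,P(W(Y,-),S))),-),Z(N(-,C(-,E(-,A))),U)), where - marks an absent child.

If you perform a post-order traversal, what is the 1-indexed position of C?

Post-order visits the left subtree, then the right subtree, then the node.
At T: go left to G.
  At G: go left to K.
    At K: go left to L.
      L is a leaf — visit L.
    At K: go right to H.
      At H: go left to R.
        R is a leaf — visit R.
      At H: go right to P.
        At P: go left to W.
          At W: go left to Y.
            Y is a leaf — visit Y.
          At W: no right child.
          Visit W.
        At P: go right to S.
          S is a leaf — visit S.
        Visit P.
      Visit H.
    Visit K.
  At G: no right child.
  Visit G.
At T: go right to Z.
  At Z: go left to N.
    At N: no left child.
    At N: go right to C.
      At C: no left child.
      At C: go right to E.
        At E: no left child.
        At E: go right to A.
          A is a leaf — visit A.
        Visit E.
      Visit C.
    Visit N.
  At Z: go right to U.
    U is a leaf — visit U.
  Visit Z.
Visit T.
Full post-order sequence: L, R, Y, W, S, P, H, K, G, A, E, C, N, U, Z, T.

12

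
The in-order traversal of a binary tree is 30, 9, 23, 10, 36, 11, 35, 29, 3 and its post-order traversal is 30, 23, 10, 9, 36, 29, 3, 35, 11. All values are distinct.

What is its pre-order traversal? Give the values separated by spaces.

11 36 9 30 10 23 35 3 29

The last element of post-order is the root; it splits in-order into left and right subtrees.
Root 11: left subtree has 5 nodes {30, 9, 23, 10, 36}, right has 3 {35, 29, 3}.
  Root 36: left subtree has 4 nodes {30, 9, 23, 10}, right has 0 { }.
    Root 9: left subtree has 1 node {30}, right has 2 {23, 10}.
      Root 10: left subtree has 1 node {23}, right has 0 { }.
  Root 35: left subtree has 0 nodes { }, right has 2 {29, 3}.
    Root 3: left subtree has 1 node {29}, right has 0 { }.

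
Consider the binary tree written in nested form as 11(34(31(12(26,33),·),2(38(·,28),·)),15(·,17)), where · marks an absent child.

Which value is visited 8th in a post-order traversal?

Post-order visits the left subtree, then the right subtree, then the node.
At 11: go left to 34.
  At 34: go left to 31.
    At 31: go left to 12.
      At 12: go left to 26.
        26 is a leaf — visit 26.
      At 12: go right to 33.
        33 is a leaf — visit 33.
      Visit 12.
    At 31: no right child.
    Visit 31.
  At 34: go right to 2.
    At 2: go left to 38.
      At 38: no left child.
      At 38: go right to 28.
        28 is a leaf — visit 28.
      Visit 38.
    At 2: no right child.
    Visit 2.
  Visit 34.
At 11: go right to 15.
  At 15: no left child.
  At 15: go right to 17.
    17 is a leaf — visit 17.
  Visit 15.
Visit 11.
Full post-order sequence: 26, 33, 12, 31, 28, 38, 2, 34, 17, 15, 11.

34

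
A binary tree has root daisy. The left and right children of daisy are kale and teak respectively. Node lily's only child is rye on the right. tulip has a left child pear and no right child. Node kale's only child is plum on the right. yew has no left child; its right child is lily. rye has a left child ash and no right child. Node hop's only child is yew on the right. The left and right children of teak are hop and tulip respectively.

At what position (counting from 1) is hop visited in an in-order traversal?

4

In-order visits the left subtree, then the node, then the right subtree.
At daisy: go left to kale.
  At kale: no left child.
  Visit kale.
  At kale: go right to plum.
    plum is a leaf — visit plum.
Visit daisy.
At daisy: go right to teak.
  At teak: go left to hop.
    At hop: no left child.
    Visit hop.
    At hop: go right to yew.
      At yew: no left child.
      Visit yew.
      At yew: go right to lily.
        At lily: no left child.
        Visit lily.
        At lily: go right to rye.
          At rye: go left to ash.
            ash is a leaf — visit ash.
          Visit rye.
          At rye: no right child.
  Visit teak.
  At teak: go right to tulip.
    At tulip: go left to pear.
      pear is a leaf — visit pear.
    Visit tulip.
    At tulip: no right child.
Full in-order sequence: kale, plum, daisy, hop, yew, lily, ash, rye, teak, pear, tulip.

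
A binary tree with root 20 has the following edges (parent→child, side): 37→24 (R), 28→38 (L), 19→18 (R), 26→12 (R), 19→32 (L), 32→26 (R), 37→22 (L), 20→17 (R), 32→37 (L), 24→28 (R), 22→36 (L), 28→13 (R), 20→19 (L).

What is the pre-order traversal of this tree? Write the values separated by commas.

Pre-order visits the node, then its left subtree, then its right subtree.
Visit 20.
At 20: go left to 19.
  Visit 19.
  At 19: go left to 32.
    Visit 32.
    At 32: go left to 37.
      Visit 37.
      At 37: go left to 22.
        Visit 22.
        At 22: go left to 36.
          36 is a leaf — visit 36.
        At 22: no right child.
      At 37: go right to 24.
        Visit 24.
        At 24: no left child.
        At 24: go right to 28.
          Visit 28.
          At 28: go left to 38.
            38 is a leaf — visit 38.
          At 28: go right to 13.
            13 is a leaf — visit 13.
    At 32: go right to 26.
      Visit 26.
      At 26: no left child.
      At 26: go right to 12.
        12 is a leaf — visit 12.
  At 19: go right to 18.
    18 is a leaf — visit 18.
At 20: go right to 17.
  17 is a leaf — visit 17.

20, 19, 32, 37, 22, 36, 24, 28, 38, 13, 26, 12, 18, 17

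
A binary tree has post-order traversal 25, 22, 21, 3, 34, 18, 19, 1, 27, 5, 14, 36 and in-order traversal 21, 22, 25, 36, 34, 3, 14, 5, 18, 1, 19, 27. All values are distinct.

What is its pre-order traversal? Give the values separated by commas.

36, 21, 22, 25, 14, 34, 3, 5, 27, 1, 18, 19

The last element of post-order is the root; it splits in-order into left and right subtrees.
Root 36: left subtree has 3 nodes {21, 22, 25}, right has 8 {34, 3, 14, 5, 18, 1, 19, 27}.
  Root 21: left subtree has 0 nodes { }, right has 2 {22, 25}.
    Root 22: left subtree has 0 nodes { }, right has 1 {25}.
  Root 14: left subtree has 2 nodes {34, 3}, right has 5 {5, 18, 1, 19, 27}.
    Root 34: left subtree has 0 nodes { }, right has 1 {3}.
    Root 5: left subtree has 0 nodes { }, right has 4 {18, 1, 19, 27}.
      Root 27: left subtree has 3 nodes {18, 1, 19}, right has 0 { }.
        Root 1: left subtree has 1 node {18}, right has 1 {19}.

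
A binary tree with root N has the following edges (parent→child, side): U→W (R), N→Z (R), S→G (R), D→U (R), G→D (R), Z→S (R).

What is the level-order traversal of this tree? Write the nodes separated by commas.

Level-order visits nodes level by level from the root, left to right within each level.
Level 0: N
Level 1: Z
Level 2: S
Level 3: G
Level 4: D
Level 5: U
Level 6: W

N, Z, S, G, D, U, W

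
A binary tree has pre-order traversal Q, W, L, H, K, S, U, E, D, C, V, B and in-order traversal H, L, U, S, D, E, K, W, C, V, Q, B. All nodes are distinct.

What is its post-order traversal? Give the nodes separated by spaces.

The first element of pre-order is the root; it splits in-order into left and right subtrees.
Root Q: left subtree has 10 nodes {H, L, U, S, D, E, K, W, C, V}, right has 1 {B}.
  Root W: left subtree has 7 nodes {H, L, U, S, D, E, K}, right has 2 {C, V}.
    Root L: left subtree has 1 node {H}, right has 5 {U, S, D, E, K}.
      Root K: left subtree has 4 nodes {U, S, D, E}, right has 0 { }.
        Root S: left subtree has 1 node {U}, right has 2 {D, E}.
          Root E: left subtree has 1 node {D}, right has 0 { }.
    Root C: left subtree has 0 nodes { }, right has 1 {V}.

H U D E S K L V C W B Q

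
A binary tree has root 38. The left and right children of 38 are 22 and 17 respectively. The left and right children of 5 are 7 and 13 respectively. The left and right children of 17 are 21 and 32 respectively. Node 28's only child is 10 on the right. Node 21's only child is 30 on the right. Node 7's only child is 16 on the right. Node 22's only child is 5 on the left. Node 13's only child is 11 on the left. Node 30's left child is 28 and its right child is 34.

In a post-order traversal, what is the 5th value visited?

Post-order visits the left subtree, then the right subtree, then the node.
At 38: go left to 22.
  At 22: go left to 5.
    At 5: go left to 7.
      At 7: no left child.
      At 7: go right to 16.
        16 is a leaf — visit 16.
      Visit 7.
    At 5: go right to 13.
      At 13: go left to 11.
        11 is a leaf — visit 11.
      At 13: no right child.
      Visit 13.
    Visit 5.
  At 22: no right child.
  Visit 22.
At 38: go right to 17.
  At 17: go left to 21.
    At 21: no left child.
    At 21: go right to 30.
      At 30: go left to 28.
        At 28: no left child.
        At 28: go right to 10.
          10 is a leaf — visit 10.
        Visit 28.
      At 30: go right to 34.
        34 is a leaf — visit 34.
      Visit 30.
    Visit 21.
  At 17: go right to 32.
    32 is a leaf — visit 32.
  Visit 17.
Visit 38.
Full post-order sequence: 16, 7, 11, 13, 5, 22, 10, 28, 34, 30, 21, 32, 17, 38.

5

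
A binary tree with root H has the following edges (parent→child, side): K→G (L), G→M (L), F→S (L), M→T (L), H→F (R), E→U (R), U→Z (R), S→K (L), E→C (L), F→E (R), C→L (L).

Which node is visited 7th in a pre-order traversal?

T

Pre-order visits the node, then its left subtree, then its right subtree.
Visit H.
At H: no left child.
At H: go right to F.
  Visit F.
  At F: go left to S.
    Visit S.
    At S: go left to K.
      Visit K.
      At K: go left to G.
        Visit G.
        At G: go left to M.
          Visit M.
          At M: go left to T.
            T is a leaf — visit T.
          At M: no right child.
        At G: no right child.
      At K: no right child.
    At S: no right child.
  At F: go right to E.
    Visit E.
    At E: go left to C.
      Visit C.
      At C: go left to L.
        L is a leaf — visit L.
      At C: no right child.
    At E: go right to U.
      Visit U.
      At U: no left child.
      At U: go right to Z.
        Z is a leaf — visit Z.
Full pre-order sequence: H, F, S, K, G, M, T, E, C, L, U, Z.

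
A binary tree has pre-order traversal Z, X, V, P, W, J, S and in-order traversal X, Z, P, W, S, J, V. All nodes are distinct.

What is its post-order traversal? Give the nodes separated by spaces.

The first element of pre-order is the root; it splits in-order into left and right subtrees.
Root Z: left subtree has 1 node {X}, right has 5 {P, W, S, J, V}.
  Root V: left subtree has 4 nodes {P, W, S, J}, right has 0 { }.
    Root P: left subtree has 0 nodes { }, right has 3 {W, S, J}.
      Root W: left subtree has 0 nodes { }, right has 2 {S, J}.
        Root J: left subtree has 1 node {S}, right has 0 { }.

X S J W P V Z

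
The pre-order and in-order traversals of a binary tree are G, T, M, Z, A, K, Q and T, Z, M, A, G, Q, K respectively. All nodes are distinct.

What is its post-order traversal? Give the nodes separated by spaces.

The first element of pre-order is the root; it splits in-order into left and right subtrees.
Root G: left subtree has 4 nodes {T, Z, M, A}, right has 2 {Q, K}.
  Root T: left subtree has 0 nodes { }, right has 3 {Z, M, A}.
    Root M: left subtree has 1 node {Z}, right has 1 {A}.
  Root K: left subtree has 1 node {Q}, right has 0 { }.

Z A M T Q K G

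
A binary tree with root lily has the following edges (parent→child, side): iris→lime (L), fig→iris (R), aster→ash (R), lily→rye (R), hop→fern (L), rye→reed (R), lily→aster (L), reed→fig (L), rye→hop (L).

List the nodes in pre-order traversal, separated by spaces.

lily aster ash rye hop fern reed fig iris lime

Pre-order visits the node, then its left subtree, then its right subtree.
Visit lily.
At lily: go left to aster.
  Visit aster.
  At aster: no left child.
  At aster: go right to ash.
    ash is a leaf — visit ash.
At lily: go right to rye.
  Visit rye.
  At rye: go left to hop.
    Visit hop.
    At hop: go left to fern.
      fern is a leaf — visit fern.
    At hop: no right child.
  At rye: go right to reed.
    Visit reed.
    At reed: go left to fig.
      Visit fig.
      At fig: no left child.
      At fig: go right to iris.
        Visit iris.
        At iris: go left to lime.
          lime is a leaf — visit lime.
        At iris: no right child.
    At reed: no right child.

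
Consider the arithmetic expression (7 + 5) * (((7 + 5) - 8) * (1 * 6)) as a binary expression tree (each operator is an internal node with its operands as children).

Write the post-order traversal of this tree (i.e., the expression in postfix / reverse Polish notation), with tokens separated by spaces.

7 5 + 7 5 + 8 - 1 6 * * *

Post-order on an expression tree gives postfix notation: for each operator, emit left operand, right operand, then the operator.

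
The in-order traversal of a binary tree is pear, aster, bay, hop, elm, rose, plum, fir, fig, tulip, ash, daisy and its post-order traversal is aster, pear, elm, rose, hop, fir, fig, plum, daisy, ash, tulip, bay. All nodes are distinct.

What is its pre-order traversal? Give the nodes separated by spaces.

The last element of post-order is the root; it splits in-order into left and right subtrees.
Root bay: left subtree has 2 nodes {pear, aster}, right has 9 {hop, elm, rose, plum, fir, fig, tulip, ash, daisy}.
  Root pear: left subtree has 0 nodes { }, right has 1 {aster}.
  Root tulip: left subtree has 6 nodes {hop, elm, rose, plum, fir, fig}, right has 2 {ash, daisy}.
    Root plum: left subtree has 3 nodes {hop, elm, rose}, right has 2 {fir, fig}.
      Root hop: left subtree has 0 nodes { }, right has 2 {elm, rose}.
        Root rose: left subtree has 1 node {elm}, right has 0 { }.
      Root fig: left subtree has 1 node {fir}, right has 0 { }.
    Root ash: left subtree has 0 nodes { }, right has 1 {daisy}.

bay pear aster tulip plum hop rose elm fig fir ash daisy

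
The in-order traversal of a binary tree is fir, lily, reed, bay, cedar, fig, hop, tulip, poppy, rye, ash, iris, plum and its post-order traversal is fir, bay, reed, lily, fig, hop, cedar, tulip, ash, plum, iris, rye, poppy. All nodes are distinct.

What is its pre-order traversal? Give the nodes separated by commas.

poppy, tulip, cedar, lily, fir, reed, bay, hop, fig, rye, iris, ash, plum

The last element of post-order is the root; it splits in-order into left and right subtrees.
Root poppy: left subtree has 8 nodes {fir, lily, reed, bay, cedar, fig, hop, tulip}, right has 4 {rye, ash, iris, plum}.
  Root tulip: left subtree has 7 nodes {fir, lily, reed, bay, cedar, fig, hop}, right has 0 { }.
    Root cedar: left subtree has 4 nodes {fir, lily, reed, bay}, right has 2 {fig, hop}.
      Root lily: left subtree has 1 node {fir}, right has 2 {reed, bay}.
        Root reed: left subtree has 0 nodes { }, right has 1 {bay}.
      Root hop: left subtree has 1 node {fig}, right has 0 { }.
  Root rye: left subtree has 0 nodes { }, right has 3 {ash, iris, plum}.
    Root iris: left subtree has 1 node {ash}, right has 1 {plum}.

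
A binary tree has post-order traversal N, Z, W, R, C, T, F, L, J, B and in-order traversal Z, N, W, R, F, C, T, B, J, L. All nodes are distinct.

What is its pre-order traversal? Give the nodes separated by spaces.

B F R W Z N T C J L

The last element of post-order is the root; it splits in-order into left and right subtrees.
Root B: left subtree has 7 nodes {Z, N, W, R, F, C, T}, right has 2 {J, L}.
  Root F: left subtree has 4 nodes {Z, N, W, R}, right has 2 {C, T}.
    Root R: left subtree has 3 nodes {Z, N, W}, right has 0 { }.
      Root W: left subtree has 2 nodes {Z, N}, right has 0 { }.
        Root Z: left subtree has 0 nodes { }, right has 1 {N}.
    Root T: left subtree has 1 node {C}, right has 0 { }.
  Root J: left subtree has 0 nodes { }, right has 1 {L}.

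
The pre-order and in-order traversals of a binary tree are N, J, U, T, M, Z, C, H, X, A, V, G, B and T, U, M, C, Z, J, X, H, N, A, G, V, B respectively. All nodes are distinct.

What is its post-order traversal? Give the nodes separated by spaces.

The first element of pre-order is the root; it splits in-order into left and right subtrees.
Root N: left subtree has 8 nodes {T, U, M, C, Z, J, X, H}, right has 4 {A, G, V, B}.
  Root J: left subtree has 5 nodes {T, U, M, C, Z}, right has 2 {X, H}.
    Root U: left subtree has 1 node {T}, right has 3 {M, C, Z}.
      Root M: left subtree has 0 nodes { }, right has 2 {C, Z}.
        Root Z: left subtree has 1 node {C}, right has 0 { }.
    Root H: left subtree has 1 node {X}, right has 0 { }.
  Root A: left subtree has 0 nodes { }, right has 3 {G, V, B}.
    Root V: left subtree has 1 node {G}, right has 1 {B}.

T C Z M U X H J G B V A N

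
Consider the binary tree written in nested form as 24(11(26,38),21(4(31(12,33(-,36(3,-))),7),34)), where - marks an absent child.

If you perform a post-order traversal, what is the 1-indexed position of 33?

7

Post-order visits the left subtree, then the right subtree, then the node.
At 24: go left to 11.
  At 11: go left to 26.
    26 is a leaf — visit 26.
  At 11: go right to 38.
    38 is a leaf — visit 38.
  Visit 11.
At 24: go right to 21.
  At 21: go left to 4.
    At 4: go left to 31.
      At 31: go left to 12.
        12 is a leaf — visit 12.
      At 31: go right to 33.
        At 33: no left child.
        At 33: go right to 36.
          At 36: go left to 3.
            3 is a leaf — visit 3.
          At 36: no right child.
          Visit 36.
        Visit 33.
      Visit 31.
    At 4: go right to 7.
      7 is a leaf — visit 7.
    Visit 4.
  At 21: go right to 34.
    34 is a leaf — visit 34.
  Visit 21.
Visit 24.
Full post-order sequence: 26, 38, 11, 12, 3, 36, 33, 31, 7, 4, 34, 21, 24.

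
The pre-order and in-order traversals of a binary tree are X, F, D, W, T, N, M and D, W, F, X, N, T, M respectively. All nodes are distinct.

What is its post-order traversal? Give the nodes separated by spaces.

The first element of pre-order is the root; it splits in-order into left and right subtrees.
Root X: left subtree has 3 nodes {D, W, F}, right has 3 {N, T, M}.
  Root F: left subtree has 2 nodes {D, W}, right has 0 { }.
    Root D: left subtree has 0 nodes { }, right has 1 {W}.
  Root T: left subtree has 1 node {N}, right has 1 {M}.

W D F N M T X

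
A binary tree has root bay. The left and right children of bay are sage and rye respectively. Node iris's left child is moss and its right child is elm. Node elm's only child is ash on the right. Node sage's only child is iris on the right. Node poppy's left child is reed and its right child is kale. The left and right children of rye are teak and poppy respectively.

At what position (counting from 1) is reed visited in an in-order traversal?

In-order visits the left subtree, then the node, then the right subtree.
At bay: go left to sage.
  At sage: no left child.
  Visit sage.
  At sage: go right to iris.
    At iris: go left to moss.
      moss is a leaf — visit moss.
    Visit iris.
    At iris: go right to elm.
      At elm: no left child.
      Visit elm.
      At elm: go right to ash.
        ash is a leaf — visit ash.
Visit bay.
At bay: go right to rye.
  At rye: go left to teak.
    teak is a leaf — visit teak.
  Visit rye.
  At rye: go right to poppy.
    At poppy: go left to reed.
      reed is a leaf — visit reed.
    Visit poppy.
    At poppy: go right to kale.
      kale is a leaf — visit kale.
Full in-order sequence: sage, moss, iris, elm, ash, bay, teak, rye, reed, poppy, kale.

9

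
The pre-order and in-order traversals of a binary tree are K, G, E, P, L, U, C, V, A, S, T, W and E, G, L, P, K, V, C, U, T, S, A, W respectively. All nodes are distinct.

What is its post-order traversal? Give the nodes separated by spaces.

E L P G V C T S W A U K

The first element of pre-order is the root; it splits in-order into left and right subtrees.
Root K: left subtree has 4 nodes {E, G, L, P}, right has 7 {V, C, U, T, S, A, W}.
  Root G: left subtree has 1 node {E}, right has 2 {L, P}.
    Root P: left subtree has 1 node {L}, right has 0 { }.
  Root U: left subtree has 2 nodes {V, C}, right has 4 {T, S, A, W}.
    Root C: left subtree has 1 node {V}, right has 0 { }.
    Root A: left subtree has 2 nodes {T, S}, right has 1 {W}.
      Root S: left subtree has 1 node {T}, right has 0 { }.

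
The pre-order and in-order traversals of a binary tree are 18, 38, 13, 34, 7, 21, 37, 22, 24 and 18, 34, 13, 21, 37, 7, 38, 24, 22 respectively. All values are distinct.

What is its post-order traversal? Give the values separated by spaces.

The first element of pre-order is the root; it splits in-order into left and right subtrees.
Root 18: left subtree has 0 nodes { }, right has 8 {34, 13, 21, 37, 7, 38, 24, 22}.
  Root 38: left subtree has 5 nodes {34, 13, 21, 37, 7}, right has 2 {24, 22}.
    Root 13: left subtree has 1 node {34}, right has 3 {21, 37, 7}.
      Root 7: left subtree has 2 nodes {21, 37}, right has 0 { }.
        Root 21: left subtree has 0 nodes { }, right has 1 {37}.
    Root 22: left subtree has 1 node {24}, right has 0 { }.

34 37 21 7 13 24 22 38 18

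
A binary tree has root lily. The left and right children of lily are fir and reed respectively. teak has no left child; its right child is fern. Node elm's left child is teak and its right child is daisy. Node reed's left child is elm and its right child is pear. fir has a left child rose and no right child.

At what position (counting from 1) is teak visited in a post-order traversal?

4

Post-order visits the left subtree, then the right subtree, then the node.
At lily: go left to fir.
  At fir: go left to rose.
    rose is a leaf — visit rose.
  At fir: no right child.
  Visit fir.
At lily: go right to reed.
  At reed: go left to elm.
    At elm: go left to teak.
      At teak: no left child.
      At teak: go right to fern.
        fern is a leaf — visit fern.
      Visit teak.
    At elm: go right to daisy.
      daisy is a leaf — visit daisy.
    Visit elm.
  At reed: go right to pear.
    pear is a leaf — visit pear.
  Visit reed.
Visit lily.
Full post-order sequence: rose, fir, fern, teak, daisy, elm, pear, reed, lily.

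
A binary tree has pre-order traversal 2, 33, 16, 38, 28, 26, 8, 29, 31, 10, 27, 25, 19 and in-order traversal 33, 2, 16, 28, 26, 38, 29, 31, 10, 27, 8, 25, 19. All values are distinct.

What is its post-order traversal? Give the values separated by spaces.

The first element of pre-order is the root; it splits in-order into left and right subtrees.
Root 2: left subtree has 1 node {33}, right has 11 {16, 28, 26, 38, 29, 31, 10, 27, 8, 25, 19}.
  Root 16: left subtree has 0 nodes { }, right has 10 {28, 26, 38, 29, 31, 10, 27, 8, 25, 19}.
    Root 38: left subtree has 2 nodes {28, 26}, right has 7 {29, 31, 10, 27, 8, 25, 19}.
      Root 28: left subtree has 0 nodes { }, right has 1 {26}.
      Root 8: left subtree has 4 nodes {29, 31, 10, 27}, right has 2 {25, 19}.
        Root 29: left subtree has 0 nodes { }, right has 3 {31, 10, 27}.
          Root 31: left subtree has 0 nodes { }, right has 2 {10, 27}.
            Root 10: left subtree has 0 nodes { }, right has 1 {27}.
        Root 25: left subtree has 0 nodes { }, right has 1 {19}.

33 26 28 27 10 31 29 19 25 8 38 16 2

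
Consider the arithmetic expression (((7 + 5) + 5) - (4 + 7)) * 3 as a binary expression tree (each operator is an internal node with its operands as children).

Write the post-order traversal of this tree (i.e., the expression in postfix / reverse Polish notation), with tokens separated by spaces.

7 5 + 5 + 4 7 + - 3 *

Post-order on an expression tree gives postfix notation: for each operator, emit left operand, right operand, then the operator.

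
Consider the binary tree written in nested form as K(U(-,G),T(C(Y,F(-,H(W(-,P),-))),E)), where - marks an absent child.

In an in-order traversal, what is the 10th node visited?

T

In-order visits the left subtree, then the node, then the right subtree.
At K: go left to U.
  At U: no left child.
  Visit U.
  At U: go right to G.
    G is a leaf — visit G.
Visit K.
At K: go right to T.
  At T: go left to C.
    At C: go left to Y.
      Y is a leaf — visit Y.
    Visit C.
    At C: go right to F.
      At F: no left child.
      Visit F.
      At F: go right to H.
        At H: go left to W.
          At W: no left child.
          Visit W.
          At W: go right to P.
            P is a leaf — visit P.
        Visit H.
        At H: no right child.
  Visit T.
  At T: go right to E.
    E is a leaf — visit E.
Full in-order sequence: U, G, K, Y, C, F, W, P, H, T, E.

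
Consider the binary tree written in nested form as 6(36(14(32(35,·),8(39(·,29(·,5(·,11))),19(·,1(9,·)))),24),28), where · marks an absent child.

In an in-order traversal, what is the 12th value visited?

36

In-order visits the left subtree, then the node, then the right subtree.
At 6: go left to 36.
  At 36: go left to 14.
    At 14: go left to 32.
      At 32: go left to 35.
        35 is a leaf — visit 35.
      Visit 32.
      At 32: no right child.
    Visit 14.
    At 14: go right to 8.
      At 8: go left to 39.
        At 39: no left child.
        Visit 39.
        At 39: go right to 29.
          At 29: no left child.
          Visit 29.
          At 29: go right to 5.
            At 5: no left child.
            Visit 5.
            At 5: go right to 11.
              11 is a leaf — visit 11.
      Visit 8.
      At 8: go right to 19.
        At 19: no left child.
        Visit 19.
        At 19: go right to 1.
          At 1: go left to 9.
            9 is a leaf — visit 9.
          Visit 1.
          At 1: no right child.
  Visit 36.
  At 36: go right to 24.
    24 is a leaf — visit 24.
Visit 6.
At 6: go right to 28.
  28 is a leaf — visit 28.
Full in-order sequence: 35, 32, 14, 39, 29, 5, 11, 8, 19, 9, 1, 36, 24, 6, 28.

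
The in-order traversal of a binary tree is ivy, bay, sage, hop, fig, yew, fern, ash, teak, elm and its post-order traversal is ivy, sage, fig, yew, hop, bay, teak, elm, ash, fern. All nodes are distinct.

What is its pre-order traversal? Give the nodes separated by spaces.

fern bay ivy hop sage yew fig ash elm teak

The last element of post-order is the root; it splits in-order into left and right subtrees.
Root fern: left subtree has 6 nodes {ivy, bay, sage, hop, fig, yew}, right has 3 {ash, teak, elm}.
  Root bay: left subtree has 1 node {ivy}, right has 4 {sage, hop, fig, yew}.
    Root hop: left subtree has 1 node {sage}, right has 2 {fig, yew}.
      Root yew: left subtree has 1 node {fig}, right has 0 { }.
  Root ash: left subtree has 0 nodes { }, right has 2 {teak, elm}.
    Root elm: left subtree has 1 node {teak}, right has 0 { }.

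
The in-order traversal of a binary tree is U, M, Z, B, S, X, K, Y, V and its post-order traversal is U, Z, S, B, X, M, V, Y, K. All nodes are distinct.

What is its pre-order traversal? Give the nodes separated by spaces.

K M U X B Z S Y V

The last element of post-order is the root; it splits in-order into left and right subtrees.
Root K: left subtree has 6 nodes {U, M, Z, B, S, X}, right has 2 {Y, V}.
  Root M: left subtree has 1 node {U}, right has 4 {Z, B, S, X}.
    Root X: left subtree has 3 nodes {Z, B, S}, right has 0 { }.
      Root B: left subtree has 1 node {Z}, right has 1 {S}.
  Root Y: left subtree has 0 nodes { }, right has 1 {V}.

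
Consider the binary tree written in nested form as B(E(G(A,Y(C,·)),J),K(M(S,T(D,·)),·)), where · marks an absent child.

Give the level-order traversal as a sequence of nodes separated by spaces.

B E K G J M A Y S T C D

Level-order visits nodes level by level from the root, left to right within each level.
Level 0: B
Level 1: E, K
Level 2: G, J, M
Level 3: A, Y, S, T
Level 4: C, D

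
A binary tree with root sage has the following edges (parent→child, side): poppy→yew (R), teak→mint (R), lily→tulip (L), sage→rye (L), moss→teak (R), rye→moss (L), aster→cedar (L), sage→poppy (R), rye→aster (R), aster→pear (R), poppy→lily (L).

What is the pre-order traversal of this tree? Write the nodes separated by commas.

sage, rye, moss, teak, mint, aster, cedar, pear, poppy, lily, tulip, yew

Pre-order visits the node, then its left subtree, then its right subtree.
Visit sage.
At sage: go left to rye.
  Visit rye.
  At rye: go left to moss.
    Visit moss.
    At moss: no left child.
    At moss: go right to teak.
      Visit teak.
      At teak: no left child.
      At teak: go right to mint.
        mint is a leaf — visit mint.
  At rye: go right to aster.
    Visit aster.
    At aster: go left to cedar.
      cedar is a leaf — visit cedar.
    At aster: go right to pear.
      pear is a leaf — visit pear.
At sage: go right to poppy.
  Visit poppy.
  At poppy: go left to lily.
    Visit lily.
    At lily: go left to tulip.
      tulip is a leaf — visit tulip.
    At lily: no right child.
  At poppy: go right to yew.
    yew is a leaf — visit yew.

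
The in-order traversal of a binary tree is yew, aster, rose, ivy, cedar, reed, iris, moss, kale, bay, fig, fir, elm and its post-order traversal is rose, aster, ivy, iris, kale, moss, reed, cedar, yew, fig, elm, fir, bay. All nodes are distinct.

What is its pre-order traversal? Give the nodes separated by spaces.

bay yew cedar ivy aster rose reed moss iris kale fir fig elm

The last element of post-order is the root; it splits in-order into left and right subtrees.
Root bay: left subtree has 9 nodes {yew, aster, rose, ivy, cedar, reed, iris, moss, kale}, right has 3 {fig, fir, elm}.
  Root yew: left subtree has 0 nodes { }, right has 8 {aster, rose, ivy, cedar, reed, iris, moss, kale}.
    Root cedar: left subtree has 3 nodes {aster, rose, ivy}, right has 4 {reed, iris, moss, kale}.
      Root ivy: left subtree has 2 nodes {aster, rose}, right has 0 { }.
        Root aster: left subtree has 0 nodes { }, right has 1 {rose}.
      Root reed: left subtree has 0 nodes { }, right has 3 {iris, moss, kale}.
        Root moss: left subtree has 1 node {iris}, right has 1 {kale}.
  Root fir: left subtree has 1 node {fig}, right has 1 {elm}.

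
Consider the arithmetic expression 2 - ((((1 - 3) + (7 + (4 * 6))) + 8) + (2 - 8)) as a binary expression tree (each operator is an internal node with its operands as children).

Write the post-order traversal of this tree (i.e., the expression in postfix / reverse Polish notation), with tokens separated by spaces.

Post-order on an expression tree gives postfix notation: for each operator, emit left operand, right operand, then the operator.

2 1 3 - 7 4 6 * + + 8 + 2 8 - + -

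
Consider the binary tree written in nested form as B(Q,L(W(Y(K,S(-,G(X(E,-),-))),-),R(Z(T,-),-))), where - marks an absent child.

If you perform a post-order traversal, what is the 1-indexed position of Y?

7

Post-order visits the left subtree, then the right subtree, then the node.
At B: go left to Q.
  Q is a leaf — visit Q.
At B: go right to L.
  At L: go left to W.
    At W: go left to Y.
      At Y: go left to K.
        K is a leaf — visit K.
      At Y: go right to S.
        At S: no left child.
        At S: go right to G.
          At G: go left to X.
            At X: go left to E.
              E is a leaf — visit E.
            At X: no right child.
            Visit X.
          At G: no right child.
          Visit G.
        Visit S.
      Visit Y.
    At W: no right child.
    Visit W.
  At L: go right to R.
    At R: go left to Z.
      At Z: go left to T.
        T is a leaf — visit T.
      At Z: no right child.
      Visit Z.
    At R: no right child.
    Visit R.
  Visit L.
Visit B.
Full post-order sequence: Q, K, E, X, G, S, Y, W, T, Z, R, L, B.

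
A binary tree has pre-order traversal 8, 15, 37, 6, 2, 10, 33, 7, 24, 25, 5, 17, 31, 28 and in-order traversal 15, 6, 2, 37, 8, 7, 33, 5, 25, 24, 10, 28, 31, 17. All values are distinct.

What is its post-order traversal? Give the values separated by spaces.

The first element of pre-order is the root; it splits in-order into left and right subtrees.
Root 8: left subtree has 4 nodes {15, 6, 2, 37}, right has 9 {7, 33, 5, 25, 24, 10, 28, 31, 17}.
  Root 15: left subtree has 0 nodes { }, right has 3 {6, 2, 37}.
    Root 37: left subtree has 2 nodes {6, 2}, right has 0 { }.
      Root 6: left subtree has 0 nodes { }, right has 1 {2}.
  Root 10: left subtree has 5 nodes {7, 33, 5, 25, 24}, right has 3 {28, 31, 17}.
    Root 33: left subtree has 1 node {7}, right has 3 {5, 25, 24}.
      Root 24: left subtree has 2 nodes {5, 25}, right has 0 { }.
        Root 25: left subtree has 1 node {5}, right has 0 { }.
    Root 17: left subtree has 2 nodes {28, 31}, right has 0 { }.
      Root 31: left subtree has 1 node {28}, right has 0 { }.

2 6 37 15 7 5 25 24 33 28 31 17 10 8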